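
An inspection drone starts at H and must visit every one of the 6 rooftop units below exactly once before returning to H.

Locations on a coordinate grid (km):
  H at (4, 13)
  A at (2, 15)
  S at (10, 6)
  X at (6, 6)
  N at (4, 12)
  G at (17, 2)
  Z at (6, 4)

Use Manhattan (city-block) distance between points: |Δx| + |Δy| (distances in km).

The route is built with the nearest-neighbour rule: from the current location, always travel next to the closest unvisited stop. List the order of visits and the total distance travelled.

62 km along H → N → A → X → Z → S → G → H.

At H the remaining stops are N 1, A 4, X 9, Z 11, S 13, G 24; go to N.
At N the remaining stops are A 5, X 8, Z 10, S 12, G 23; go to A.
At A the remaining stops are X 13, Z 15, S 17, G 28; go to X.
At X the remaining stops are Z 2, S 4, G 15; go to Z.
At Z the remaining stops are S 6, G 13; go to S.
At S the remaining stops are G 11; go to G.
Return G→H: 24.
Total = 1 + 5 + 13 + 2 + 6 + 11 + 24 = 62.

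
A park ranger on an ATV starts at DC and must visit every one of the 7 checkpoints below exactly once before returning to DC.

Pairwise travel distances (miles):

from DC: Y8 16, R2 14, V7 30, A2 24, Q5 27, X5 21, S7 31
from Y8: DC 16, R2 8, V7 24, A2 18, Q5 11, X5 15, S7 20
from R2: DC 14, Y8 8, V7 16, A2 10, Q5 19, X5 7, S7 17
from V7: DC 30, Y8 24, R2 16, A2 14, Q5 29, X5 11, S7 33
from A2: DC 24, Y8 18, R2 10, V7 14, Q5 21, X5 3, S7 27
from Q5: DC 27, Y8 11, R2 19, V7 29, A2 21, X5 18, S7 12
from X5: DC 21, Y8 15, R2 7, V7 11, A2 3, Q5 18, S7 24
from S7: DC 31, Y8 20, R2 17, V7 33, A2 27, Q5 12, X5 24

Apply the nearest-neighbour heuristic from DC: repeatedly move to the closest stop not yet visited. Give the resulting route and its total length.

Total distance 116 miles via the nearest-neighbour route DC → R2 → X5 → A2 → V7 → Y8 → Q5 → S7 → DC.

DC → [R2:14 / Y8:16 / X5:21 / A2:24 / Q5:27 / V7:30 / S7:31] → R2 (14)
R2 → [X5:7 / Y8:8 / A2:10 / V7:16 / S7:17 / Q5:19] → X5 (7)
X5 → [A2:3 / V7:11 / Y8:15 / Q5:18 / S7:24] → A2 (3)
A2 → [V7:14 / Y8:18 / Q5:21 / S7:27] → V7 (14)
V7 → [Y8:24 / Q5:29 / S7:33] → Y8 (24)
Y8 → [Q5:11 / S7:20] → Q5 (11)
Q5 → [S7:12] → S7 (12)
Return S7→DC: 31.
Total = 14 + 7 + 3 + 14 + 24 + 11 + 12 + 31 = 116.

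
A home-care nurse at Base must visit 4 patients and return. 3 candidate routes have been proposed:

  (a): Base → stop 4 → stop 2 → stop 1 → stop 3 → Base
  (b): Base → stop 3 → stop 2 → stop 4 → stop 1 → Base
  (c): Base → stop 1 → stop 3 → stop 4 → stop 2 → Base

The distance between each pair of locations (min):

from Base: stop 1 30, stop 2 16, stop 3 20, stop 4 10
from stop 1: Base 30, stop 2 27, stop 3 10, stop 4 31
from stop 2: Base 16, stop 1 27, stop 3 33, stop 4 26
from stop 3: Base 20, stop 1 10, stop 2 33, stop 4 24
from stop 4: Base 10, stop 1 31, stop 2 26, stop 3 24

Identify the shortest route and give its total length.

Shortest is (a), total 93 min.

(a): 10 + 26 + 27 + 10 + 20 = 93
(b): 20 + 33 + 26 + 31 + 30 = 140
(c): 30 + 10 + 24 + 26 + 16 = 106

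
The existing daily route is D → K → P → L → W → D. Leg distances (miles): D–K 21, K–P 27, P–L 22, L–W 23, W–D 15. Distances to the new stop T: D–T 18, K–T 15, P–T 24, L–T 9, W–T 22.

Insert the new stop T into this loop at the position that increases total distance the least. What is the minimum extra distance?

Insertion cost between consecutive stops i–j is d(i,T) + d(T,j) − d(i,j):
  between D and K: 18 + 15 − 21 = 12
  between K and P: 15 + 24 − 27 = 12
  between P and L: 24 + 9 − 22 = 11
  between L and W: 9 + 22 − 23 = 8
  between W and D: 22 + 18 − 15 = 25
Cheapest insertion is between L and W, adding 8.
New total = 108 + 8 = 116.

Adding 8 miles by placing T on the L–W leg.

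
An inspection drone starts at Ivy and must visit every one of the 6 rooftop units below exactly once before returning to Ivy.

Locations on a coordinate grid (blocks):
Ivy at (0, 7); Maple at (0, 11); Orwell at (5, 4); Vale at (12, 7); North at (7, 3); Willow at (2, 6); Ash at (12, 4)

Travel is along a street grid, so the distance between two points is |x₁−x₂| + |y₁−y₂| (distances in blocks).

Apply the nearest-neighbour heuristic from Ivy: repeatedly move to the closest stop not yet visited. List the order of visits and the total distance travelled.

Total distance 40 blocks via the nearest-neighbour route Ivy → Willow → Orwell → North → Ash → Vale → Maple → Ivy.

At Ivy the remaining stops are Willow 3, Maple 4, Orwell 8, North 11, Vale 12, Ash 15; go to Willow.
At Willow the remaining stops are Orwell 5, Maple 7, North 8, Vale 11, Ash 12; go to Orwell.
At Orwell the remaining stops are North 3, Ash 7, Vale 10, Maple 12; go to North.
At North the remaining stops are Ash 6, Vale 9, Maple 15; go to Ash.
At Ash the remaining stops are Vale 3, Maple 19; go to Vale.
At Vale the remaining stops are Maple 16; go to Maple.
Return Maple→Ivy: 4.
Total = 3 + 5 + 3 + 6 + 3 + 16 + 4 = 40.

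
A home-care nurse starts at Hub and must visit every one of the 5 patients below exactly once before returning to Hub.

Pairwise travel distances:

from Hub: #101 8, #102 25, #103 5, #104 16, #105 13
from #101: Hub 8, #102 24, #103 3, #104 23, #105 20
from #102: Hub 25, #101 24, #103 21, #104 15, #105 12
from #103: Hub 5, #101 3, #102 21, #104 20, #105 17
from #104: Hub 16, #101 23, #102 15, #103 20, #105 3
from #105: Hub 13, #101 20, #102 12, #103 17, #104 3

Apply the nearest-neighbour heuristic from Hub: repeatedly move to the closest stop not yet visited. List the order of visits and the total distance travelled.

Nearest-neighbour total = 71; route Hub → #103 → #101 → #105 → #104 → #102 → Hub.

From Hub: distances to unvisited — #103=5, #101=8, #105=13, #104=16, #102=25. Nearest is #103 (5).
From #103: distances to unvisited — #101=3, #105=17, #104=20, #102=21. Nearest is #101 (3).
From #101: distances to unvisited — #105=20, #104=23, #102=24. Nearest is #105 (20).
From #105: distances to unvisited — #104=3, #102=12. Nearest is #104 (3).
From #104: distances to unvisited — #102=15. Nearest is #102 (15).
Return #102→Hub: 25.
Total = 5 + 3 + 20 + 3 + 15 + 25 = 71.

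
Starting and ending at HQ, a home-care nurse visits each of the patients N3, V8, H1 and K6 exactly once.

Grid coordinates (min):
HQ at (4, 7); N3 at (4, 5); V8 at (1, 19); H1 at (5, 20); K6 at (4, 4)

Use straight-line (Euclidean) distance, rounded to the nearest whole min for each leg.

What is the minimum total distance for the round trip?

Shortest round trip = 35 min.

There are 12 distinct closed tours to check (reversals are equivalent).
HQ→N3→V8→H1→K6→HQ: 2+14+4+16+3 = 39
HQ→N3→V8→K6→H1→HQ: 2+14+15+16+13 = 60
HQ→N3→H1→V8→K6→HQ: 2+15+4+15+3 = 39
HQ→N3→H1→K6→V8→HQ: 2+15+16+15+12 = 60
HQ→N3→K6→V8→H1→HQ: 2+1+15+4+13 = 35
HQ→N3→K6→H1→V8→HQ: 2+1+16+4+12 = 35
HQ→V8→N3→H1→K6→HQ: 12+14+15+16+3 = 60
HQ→V8→N3→K6→H1→HQ: 12+14+1+16+13 = 56
HQ→V8→H1→N3→K6→HQ: 12+4+15+1+3 = 35
HQ→V8→K6→N3→H1→HQ: 12+15+1+15+13 = 56
HQ→H1→N3→V8→K6→HQ: 13+15+14+15+3 = 60
HQ→H1→V8→N3→K6→HQ: 13+4+14+1+3 = 35
The minimum is 35.
One optimal route: HQ → N3 → K6 → V8 → H1 → HQ (or its reverse).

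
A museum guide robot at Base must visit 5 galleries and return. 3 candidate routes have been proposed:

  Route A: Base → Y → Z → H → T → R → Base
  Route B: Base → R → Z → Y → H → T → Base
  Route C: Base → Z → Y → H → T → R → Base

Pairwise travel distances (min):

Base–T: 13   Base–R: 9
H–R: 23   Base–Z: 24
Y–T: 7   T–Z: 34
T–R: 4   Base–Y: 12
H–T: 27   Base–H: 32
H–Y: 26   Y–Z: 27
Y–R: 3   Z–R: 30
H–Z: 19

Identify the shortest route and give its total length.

Shortest is Route A, total 98 min.

Route A: 12 + 27 + 19 + 27 + 4 + 9 = 98
Route B: 9 + 30 + 27 + 26 + 27 + 13 = 132
Route C: 24 + 27 + 26 + 27 + 4 + 9 = 117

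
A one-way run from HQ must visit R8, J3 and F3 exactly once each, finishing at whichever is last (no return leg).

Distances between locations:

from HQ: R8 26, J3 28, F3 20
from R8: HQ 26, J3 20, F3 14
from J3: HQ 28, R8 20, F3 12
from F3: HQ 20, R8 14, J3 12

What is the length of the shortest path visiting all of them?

There are 3! = 6 possible orderings.
HQ→R8→J3→F3: 26+20+12 = 58
HQ→R8→F3→J3: 26+14+12 = 52
HQ→J3→R8→F3: 28+20+14 = 62
HQ→J3→F3→R8: 28+12+14 = 54
HQ→F3→R8→J3: 20+14+20 = 54
HQ→F3→J3→R8: 20+12+20 = 52
The minimum is 52.
One shortest path: HQ → R8 → F3 → J3.

Minimum one-way distance = 52.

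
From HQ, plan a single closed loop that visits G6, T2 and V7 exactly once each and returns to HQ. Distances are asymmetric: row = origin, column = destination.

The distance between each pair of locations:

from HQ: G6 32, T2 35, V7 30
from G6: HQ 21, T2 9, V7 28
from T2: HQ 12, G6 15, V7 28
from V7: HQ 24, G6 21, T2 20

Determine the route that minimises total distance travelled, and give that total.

HQ - G6 - T2 - V7 - HQ: 32+9+28+24 = 93
HQ - G6 - V7 - T2 - HQ: 32+28+20+12 = 92
HQ - T2 - G6 - V7 - HQ: 35+15+28+24 = 102
HQ - T2 - V7 - G6 - HQ: 35+28+21+21 = 105
HQ - V7 - G6 - T2 - HQ: 30+21+9+12 = 72
HQ - V7 - T2 - G6 - HQ: 30+20+15+21 = 86
The minimum is 72.
One optimal route: HQ → V7 → G6 → T2 → HQ.

Minimum total distance: 72.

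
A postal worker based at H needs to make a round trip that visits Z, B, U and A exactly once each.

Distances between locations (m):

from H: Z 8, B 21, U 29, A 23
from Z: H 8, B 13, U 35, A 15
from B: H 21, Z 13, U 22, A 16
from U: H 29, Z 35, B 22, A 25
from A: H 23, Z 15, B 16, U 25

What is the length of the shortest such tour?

Minimum total distance: 90 m.

With 4 stops there are 4!/2 = 12 distinct round trips (a route and its reverse cost the same).
H-Z-B-U-A-H: 8+13+22+25+23 = 91
H-Z-B-A-U-H: 8+13+16+25+29 = 91
H-Z-U-B-A-H: 8+35+22+16+23 = 104
H-Z-U-A-B-H: 8+35+25+16+21 = 105
H-Z-A-B-U-H: 8+15+16+22+29 = 90
H-Z-A-U-B-H: 8+15+25+22+21 = 91
H-B-Z-U-A-H: 21+13+35+25+23 = 117
H-B-Z-A-U-H: 21+13+15+25+29 = 103
H-B-U-Z-A-H: 21+22+35+15+23 = 116
H-B-A-Z-U-H: 21+16+15+35+29 = 116
H-U-Z-B-A-H: 29+35+13+16+23 = 116
H-U-B-Z-A-H: 29+22+13+15+23 = 102
The minimum is 90.
One optimal route: H → Z → A → B → U → H (or its reverse).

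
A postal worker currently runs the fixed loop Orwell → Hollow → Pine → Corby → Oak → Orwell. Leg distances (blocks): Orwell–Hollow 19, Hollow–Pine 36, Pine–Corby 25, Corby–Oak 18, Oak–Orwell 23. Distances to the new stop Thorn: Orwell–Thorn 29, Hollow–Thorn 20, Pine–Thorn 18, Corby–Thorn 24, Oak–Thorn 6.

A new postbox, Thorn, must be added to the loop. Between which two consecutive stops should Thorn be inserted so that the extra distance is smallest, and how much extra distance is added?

+2 blocks — insert Thorn between Hollow and Pine.

Insertion cost between consecutive stops i–j is d(i,Thorn) + d(Thorn,j) − d(i,j):
  between Orwell and Hollow: 29 + 20 − 19 = 30
  between Hollow and Pine: 20 + 18 − 36 = 2
  between Pine and Corby: 18 + 24 − 25 = 17
  between Corby and Oak: 24 + 6 − 18 = 12
  between Oak and Orwell: 6 + 29 − 23 = 12
Cheapest insertion is between Hollow and Pine, adding 2.
New total = 121 + 2 = 123.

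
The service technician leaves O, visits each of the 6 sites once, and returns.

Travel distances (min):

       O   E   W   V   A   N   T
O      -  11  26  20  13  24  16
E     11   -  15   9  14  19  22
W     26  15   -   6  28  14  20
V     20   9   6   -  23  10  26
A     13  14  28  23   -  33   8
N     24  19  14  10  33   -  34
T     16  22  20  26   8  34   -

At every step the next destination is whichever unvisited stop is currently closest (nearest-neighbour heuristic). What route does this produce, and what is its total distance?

Nearest-neighbour total = 97 min; route O → E → V → W → N → A → T → O.

At O the remaining stops are E 11, A 13, T 16, V 20, N 24, W 26; go to E.
At E the remaining stops are V 9, A 14, W 15, N 19, T 22; go to V.
At V the remaining stops are W 6, N 10, A 23, T 26; go to W.
At W the remaining stops are N 14, T 20, A 28; go to N.
At N the remaining stops are A 33, T 34; go to A.
At A the remaining stops are T 8; go to T.
Return T→O: 16.
Total = 11 + 9 + 6 + 14 + 33 + 8 + 16 = 97.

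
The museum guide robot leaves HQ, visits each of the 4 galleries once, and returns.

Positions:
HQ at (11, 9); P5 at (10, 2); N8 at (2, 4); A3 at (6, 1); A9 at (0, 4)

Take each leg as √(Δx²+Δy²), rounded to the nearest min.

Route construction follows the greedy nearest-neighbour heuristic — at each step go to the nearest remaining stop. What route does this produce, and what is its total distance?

At HQ the remaining stops are P5 7, A3 9, N8 10, A9 12; go to P5.
At P5 the remaining stops are A3 4, N8 8, A9 10; go to A3.
At A3 the remaining stops are N8 5, A9 7; go to N8.
At N8 the remaining stops are A9 2; go to A9.
Return A9→HQ: 12.
Total = 7 + 4 + 5 + 2 + 12 = 30.

Nearest-neighbour total = 30 min; route HQ → P5 → A3 → N8 → A9 → HQ.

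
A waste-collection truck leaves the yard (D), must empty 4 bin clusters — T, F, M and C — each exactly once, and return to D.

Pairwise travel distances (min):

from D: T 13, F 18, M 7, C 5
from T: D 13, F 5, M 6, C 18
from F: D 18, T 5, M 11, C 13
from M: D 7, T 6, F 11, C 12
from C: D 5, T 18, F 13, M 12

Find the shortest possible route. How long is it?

With 4 stops there are 4!/2 = 12 distinct round trips (a route and its reverse cost the same).
D-T-F-M-C-D: 13+5+11+12+5 = 46
D-T-F-C-M-D: 13+5+13+12+7 = 50
D-T-M-F-C-D: 13+6+11+13+5 = 48
D-T-M-C-F-D: 13+6+12+13+18 = 62
D-T-C-F-M-D: 13+18+13+11+7 = 62
D-T-C-M-F-D: 13+18+12+11+18 = 72
D-F-T-M-C-D: 18+5+6+12+5 = 46
D-F-T-C-M-D: 18+5+18+12+7 = 60
D-F-M-T-C-D: 18+11+6+18+5 = 58
D-F-C-T-M-D: 18+13+18+6+7 = 62
D-M-T-F-C-D: 7+6+5+13+5 = 36
D-M-F-T-C-D: 7+11+5+18+5 = 46
The minimum is 36.
One optimal route: D → M → T → F → C → D (or its reverse).

36 min — the shortest possible round trip.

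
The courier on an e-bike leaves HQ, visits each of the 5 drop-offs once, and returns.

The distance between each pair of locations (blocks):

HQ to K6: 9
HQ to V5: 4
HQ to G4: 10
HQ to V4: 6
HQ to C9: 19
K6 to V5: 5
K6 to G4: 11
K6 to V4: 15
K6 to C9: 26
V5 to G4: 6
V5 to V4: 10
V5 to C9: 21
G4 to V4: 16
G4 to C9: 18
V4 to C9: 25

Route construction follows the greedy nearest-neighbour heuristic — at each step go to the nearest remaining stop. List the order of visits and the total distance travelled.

Nearest-neighbour total = 80 blocks; route HQ → V5 → K6 → G4 → V4 → C9 → HQ.

At HQ the remaining stops are V5 4, V4 6, K6 9, G4 10, C9 19; go to V5.
At V5 the remaining stops are K6 5, G4 6, V4 10, C9 21; go to K6.
At K6 the remaining stops are G4 11, V4 15, C9 26; go to G4.
At G4 the remaining stops are V4 16, C9 18; go to V4.
At V4 the remaining stops are C9 25; go to C9.
Return C9→HQ: 19.
Total = 4 + 5 + 11 + 16 + 25 + 19 = 80.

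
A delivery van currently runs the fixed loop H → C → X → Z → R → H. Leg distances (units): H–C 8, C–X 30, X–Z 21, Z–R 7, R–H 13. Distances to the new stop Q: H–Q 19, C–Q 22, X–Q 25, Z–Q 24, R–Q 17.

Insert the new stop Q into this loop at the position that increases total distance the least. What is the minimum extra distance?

Insertion cost between consecutive stops i–j is d(i,Q) + d(Q,j) − d(i,j):
  between H and C: 19 + 22 − 8 = 33
  between C and X: 22 + 25 − 30 = 17
  between X and Z: 25 + 24 − 21 = 28
  between Z and R: 24 + 17 − 7 = 34
  between R and H: 17 + 19 − 13 = 23
Cheapest insertion is between C and X, adding 17.
New total = 79 + 17 = 96.

+17 — insert Q between C and X.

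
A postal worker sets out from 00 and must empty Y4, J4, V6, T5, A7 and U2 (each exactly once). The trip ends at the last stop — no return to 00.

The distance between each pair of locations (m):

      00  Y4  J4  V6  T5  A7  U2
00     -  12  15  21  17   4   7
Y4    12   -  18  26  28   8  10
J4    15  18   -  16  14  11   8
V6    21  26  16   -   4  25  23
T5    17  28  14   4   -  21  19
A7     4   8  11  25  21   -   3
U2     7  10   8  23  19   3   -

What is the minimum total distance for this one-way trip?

Shortest open route: 48 m.

There are 6! = 720 possible orderings.
00 - Y4 - J4 - V6 - T5 - A7 - U2: 12+18+16+4+21+3 = 74
00 - Y4 - J4 - V6 - T5 - U2 - A7: 12+18+16+4+19+3 = 72
00 - Y4 - J4 - V6 - A7 - T5 - U2: 12+18+16+25+21+19 = 111
00 - Y4 - J4 - V6 - A7 - U2 - T5: 12+18+16+25+3+19 = 93
00 - Y4 - J4 - V6 - U2 - T5 - A7: 12+18+16+23+19+21 = 109
00 - Y4 - J4 - V6 - U2 - A7 - T5: 12+18+16+23+3+21 = 93
00 - Y4 - J4 - T5 - V6 - A7 - U2: 12+18+14+4+25+3 = 76
00 - Y4 - J4 - T5 - V6 - U2 - A7: 12+18+14+4+23+3 = 74
… (712 more)
00 - A7 - Y4 - U2 - J4 - T5 - V6: 4+8+10+8+14+4 = 48  ← best
The minimum is 48.
One shortest path: 00 → A7 → Y4 → U2 → J4 → T5 → V6.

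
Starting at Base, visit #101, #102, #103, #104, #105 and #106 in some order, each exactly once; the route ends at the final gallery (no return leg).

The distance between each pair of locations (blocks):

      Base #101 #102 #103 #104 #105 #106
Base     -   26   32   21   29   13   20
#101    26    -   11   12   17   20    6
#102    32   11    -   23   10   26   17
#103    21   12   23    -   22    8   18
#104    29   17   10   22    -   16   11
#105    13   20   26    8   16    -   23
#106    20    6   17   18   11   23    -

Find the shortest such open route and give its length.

There are 6! = 720 possible orderings.
Base → #101 → #102 → #103 → #104 → #105 → #106: 26+11+23+22+16+23 = 121
Base → #101 → #102 → #103 → #104 → #106 → #105: 26+11+23+22+11+23 = 116
Base → #101 → #102 → #103 → #105 → #104 → #106: 26+11+23+8+16+11 = 95
Base → #101 → #102 → #103 → #105 → #106 → #104: 26+11+23+8+23+11 = 102
Base → #101 → #102 → #103 → #106 → #104 → #105: 26+11+23+18+11+16 = 105
Base → #101 → #102 → #103 → #106 → #105 → #104: 26+11+23+18+23+16 = 117
Base → #101 → #102 → #104 → #103 → #105 → #106: 26+11+10+22+8+23 = 100
Base → #101 → #102 → #104 → #103 → #106 → #105: 26+11+10+22+18+23 = 110
… (712 more)
Base → #105 → #103 → #101 → #106 → #104 → #102: 13+8+12+6+11+10 = 60  ← best
The minimum is 60.
One shortest path: Base → #105 → #103 → #101 → #106 → #104 → #102.

Minimum one-way distance = 60 blocks.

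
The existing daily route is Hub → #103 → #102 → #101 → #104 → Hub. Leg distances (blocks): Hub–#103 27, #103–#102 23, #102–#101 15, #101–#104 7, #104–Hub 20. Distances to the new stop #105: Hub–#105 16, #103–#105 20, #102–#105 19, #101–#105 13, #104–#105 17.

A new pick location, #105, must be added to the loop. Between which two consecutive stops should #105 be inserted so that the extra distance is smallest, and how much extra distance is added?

Adding 9 blocks by placing #105 on the Hub–#103 leg.

Insertion cost between consecutive stops i–j is d(i,#105) + d(#105,j) − d(i,j):
  between Hub and #103: 16 + 20 − 27 = 9
  between #103 and #102: 20 + 19 − 23 = 16
  between #102 and #101: 19 + 13 − 15 = 17
  between #101 and #104: 13 + 17 − 7 = 23
  between #104 and Hub: 17 + 16 − 20 = 13
Cheapest insertion is between Hub and #103, adding 9.
New total = 92 + 9 = 101.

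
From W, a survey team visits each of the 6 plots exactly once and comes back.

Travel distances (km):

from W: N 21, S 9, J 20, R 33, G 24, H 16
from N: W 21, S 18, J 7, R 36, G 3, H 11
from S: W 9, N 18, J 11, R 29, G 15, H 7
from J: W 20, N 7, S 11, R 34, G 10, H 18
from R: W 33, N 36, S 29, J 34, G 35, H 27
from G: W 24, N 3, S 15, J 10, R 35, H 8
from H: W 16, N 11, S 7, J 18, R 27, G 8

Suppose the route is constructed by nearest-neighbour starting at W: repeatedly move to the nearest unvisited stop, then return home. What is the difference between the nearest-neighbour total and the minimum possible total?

W: S=9, H=16, J=20, N=21, G=24, R=33 ⇒ S
S: H=7, J=11, G=15, N=18, R=29 ⇒ H
H: G=8, N=11, J=18, R=27 ⇒ G
G: N=3, J=10, R=35 ⇒ N
N: J=7, R=36 ⇒ J
J: R=34 ⇒ R
NN route W → S → H → G → N → J → R → W costs 101.
Optimal: W → S → J → N → G → H → R → W costs 98 (by enumerating all 360 distinct tours).
Excess = 101 − 98 = 3.

3 km longer than the optimal tour.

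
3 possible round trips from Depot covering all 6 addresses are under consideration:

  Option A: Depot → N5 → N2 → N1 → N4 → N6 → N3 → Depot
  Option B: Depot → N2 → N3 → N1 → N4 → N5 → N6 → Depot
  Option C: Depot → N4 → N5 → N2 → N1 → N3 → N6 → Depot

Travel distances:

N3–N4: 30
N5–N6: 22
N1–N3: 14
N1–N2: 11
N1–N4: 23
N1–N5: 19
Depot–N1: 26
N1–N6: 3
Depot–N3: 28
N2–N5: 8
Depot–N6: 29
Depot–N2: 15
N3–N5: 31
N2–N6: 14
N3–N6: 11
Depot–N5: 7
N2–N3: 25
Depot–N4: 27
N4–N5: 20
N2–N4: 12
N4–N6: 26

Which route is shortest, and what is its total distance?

Option A: 7 + 8 + 11 + 23 + 26 + 11 + 28 = 114
Option B: 15 + 25 + 14 + 23 + 20 + 22 + 29 = 148
Option C: 27 + 20 + 8 + 11 + 14 + 11 + 29 = 120

Shortest is Option A, total 114.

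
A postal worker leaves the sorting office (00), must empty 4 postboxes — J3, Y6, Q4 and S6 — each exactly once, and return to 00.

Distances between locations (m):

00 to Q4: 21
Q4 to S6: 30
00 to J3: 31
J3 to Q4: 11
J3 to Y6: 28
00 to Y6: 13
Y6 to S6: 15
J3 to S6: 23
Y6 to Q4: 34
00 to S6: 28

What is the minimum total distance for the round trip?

With 4 stops there are 4!/2 = 12 distinct round trips (a route and its reverse cost the same).
00 → J3 → Y6 → Q4 → S6 → 00: 31+28+34+30+28 = 151
00 → J3 → Y6 → S6 → Q4 → 00: 31+28+15+30+21 = 125
00 → J3 → Q4 → Y6 → S6 → 00: 31+11+34+15+28 = 119
00 → J3 → Q4 → S6 → Y6 → 00: 31+11+30+15+13 = 100
00 → J3 → S6 → Y6 → Q4 → 00: 31+23+15+34+21 = 124
00 → J3 → S6 → Q4 → Y6 → 00: 31+23+30+34+13 = 131
00 → Y6 → J3 → Q4 → S6 → 00: 13+28+11+30+28 = 110
00 → Y6 → J3 → S6 → Q4 → 00: 13+28+23+30+21 = 115
00 → Y6 → Q4 → J3 → S6 → 00: 13+34+11+23+28 = 109
00 → Y6 → S6 → J3 → Q4 → 00: 13+15+23+11+21 = 83
00 → Q4 → J3 → Y6 → S6 → 00: 21+11+28+15+28 = 103
00 → Q4 → Y6 → J3 → S6 → 00: 21+34+28+23+28 = 134
The minimum is 83.
One optimal route: 00 → Y6 → S6 → J3 → Q4 → 00 (or its reverse).

Minimum total distance: 83 m.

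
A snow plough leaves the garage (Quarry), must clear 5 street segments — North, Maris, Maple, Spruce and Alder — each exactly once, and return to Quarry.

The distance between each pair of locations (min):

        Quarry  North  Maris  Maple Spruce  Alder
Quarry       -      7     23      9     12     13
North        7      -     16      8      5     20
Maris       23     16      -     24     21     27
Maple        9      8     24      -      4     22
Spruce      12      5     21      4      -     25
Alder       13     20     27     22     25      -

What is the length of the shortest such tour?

Shortest round trip = 74 min.

Quarry → North → Maris → Maple → Spruce → Alder → Quarry: 7+16+24+4+25+13 = 89
Quarry → North → Maris → Maple → Alder → Spruce → Quarry: 7+16+24+22+25+12 = 106
Quarry → North → Maris → Spruce → Maple → Alder → Quarry: 7+16+21+4+22+13 = 83
Quarry → North → Maris → Spruce → Alder → Maple → Quarry: 7+16+21+25+22+9 = 100
Quarry → North → Maris → Alder → Maple → Spruce → Quarry: 7+16+27+22+4+12 = 88
Quarry → North → Maris → Alder → Spruce → Maple → Quarry: 7+16+27+25+4+9 = 88
Quarry → North → Maple → Maris → Spruce → Alder → Quarry: 7+8+24+21+25+13 = 98
Quarry → North → Maple → Maris → Alder → Spruce → Quarry: 7+8+24+27+25+12 = 103
Quarry → North → Maple → Spruce → Maris → Alder → Quarry: 7+8+4+21+27+13 = 80
Quarry → North → Maple → Spruce → Alder → Maris → Quarry: 7+8+4+25+27+23 = 94
Quarry → North → Maple → Alder → Maris → Spruce → Quarry: 7+8+22+27+21+12 = 97
Quarry → North → Maple → Alder → Spruce → Maris → Quarry: 7+8+22+25+21+23 = 106
Quarry → North → Spruce → Maris → Maple → Alder → Quarry: 7+5+21+24+22+13 = 92
Quarry → North → Spruce → Maris → Alder → Maple → Quarry: 7+5+21+27+22+9 = 91
… (46 more)
Quarry → Maple → Spruce → North → Maris → Alder → Quarry: 9+4+5+16+27+13 = 74  ← best
The minimum is 74.
One optimal route: Quarry → Maple → Spruce → North → Maris → Alder → Quarry (or its reverse).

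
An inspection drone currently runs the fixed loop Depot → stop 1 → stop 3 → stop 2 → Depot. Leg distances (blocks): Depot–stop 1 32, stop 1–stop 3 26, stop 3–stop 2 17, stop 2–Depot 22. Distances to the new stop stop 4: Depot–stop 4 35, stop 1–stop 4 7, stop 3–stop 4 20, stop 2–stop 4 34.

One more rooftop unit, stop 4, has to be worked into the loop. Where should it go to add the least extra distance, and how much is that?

Minimum extra distance: 1 blocks, inserting stop 4 between stop 1 and stop 3.

Insertion cost between consecutive stops i–j is d(i,stop 4) + d(stop 4,j) − d(i,j):
  between Depot and stop 1: 35 + 7 − 32 = 10
  between stop 1 and stop 3: 7 + 20 − 26 = 1
  between stop 3 and stop 2: 20 + 34 − 17 = 37
  between stop 2 and Depot: 34 + 35 − 22 = 47
Cheapest insertion is between stop 1 and stop 3, adding 1.
New total = 97 + 1 = 98.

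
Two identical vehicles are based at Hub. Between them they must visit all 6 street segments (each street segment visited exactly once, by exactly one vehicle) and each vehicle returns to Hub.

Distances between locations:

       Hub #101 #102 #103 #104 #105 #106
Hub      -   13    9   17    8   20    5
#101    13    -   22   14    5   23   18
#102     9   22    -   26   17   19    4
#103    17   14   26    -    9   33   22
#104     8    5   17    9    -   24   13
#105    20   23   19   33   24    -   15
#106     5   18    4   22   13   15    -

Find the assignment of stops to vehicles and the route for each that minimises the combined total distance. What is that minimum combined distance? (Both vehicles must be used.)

92 — the smallest possible combined total.

Check every non-empty split of the stops between the two vehicles; for each half take its own optimal tour:
  {#101} + {#102, #103, #104, #105, #106}: 26 + 78 = 104
  {#102} + {#101, #103, #104, #105, #106}: 18 + 74 = 92
  {#101, #102} + {#103, #104, #105, #106}: 44 + 70 = 114
  {#103} + {#101, #102, #104, #105, #106}: 34 + 64 = 98
  {#101, #103} + {#102, #104, #105, #106}: 44 + 60 = 104
  {#102, #103} + {#101, #104, #105, #106}: 52 + 56 = 108
  … (31 splits in total)
Best: vehicle 1 Hub → #102 → Hub = 18; vehicle 2 Hub → #103 → #104 → #101 → #105 → #106 → Hub = 74; combined 92.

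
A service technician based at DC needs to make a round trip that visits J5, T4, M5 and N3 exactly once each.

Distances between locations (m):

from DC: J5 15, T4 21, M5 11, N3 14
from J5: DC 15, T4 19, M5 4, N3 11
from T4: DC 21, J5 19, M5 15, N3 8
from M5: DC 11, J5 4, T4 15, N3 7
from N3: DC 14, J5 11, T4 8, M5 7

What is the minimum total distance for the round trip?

DC → J5 → T4 → M5 → N3 → DC: 15+19+15+7+14 = 70
DC → J5 → T4 → N3 → M5 → DC: 15+19+8+7+11 = 60
DC → J5 → M5 → T4 → N3 → DC: 15+4+15+8+14 = 56
DC → J5 → M5 → N3 → T4 → DC: 15+4+7+8+21 = 55
DC → J5 → N3 → T4 → M5 → DC: 15+11+8+15+11 = 60
DC → J5 → N3 → M5 → T4 → DC: 15+11+7+15+21 = 69
DC → T4 → J5 → M5 → N3 → DC: 21+19+4+7+14 = 65
DC → T4 → J5 → N3 → M5 → DC: 21+19+11+7+11 = 69
DC → T4 → M5 → J5 → N3 → DC: 21+15+4+11+14 = 65
DC → T4 → N3 → J5 → M5 → DC: 21+8+11+4+11 = 55
DC → M5 → J5 → T4 → N3 → DC: 11+4+19+8+14 = 56
DC → M5 → T4 → J5 → N3 → DC: 11+15+19+11+14 = 70
The minimum is 55.
One optimal route: DC → J5 → M5 → N3 → T4 → DC (or its reverse).

55 m — the shortest possible round trip.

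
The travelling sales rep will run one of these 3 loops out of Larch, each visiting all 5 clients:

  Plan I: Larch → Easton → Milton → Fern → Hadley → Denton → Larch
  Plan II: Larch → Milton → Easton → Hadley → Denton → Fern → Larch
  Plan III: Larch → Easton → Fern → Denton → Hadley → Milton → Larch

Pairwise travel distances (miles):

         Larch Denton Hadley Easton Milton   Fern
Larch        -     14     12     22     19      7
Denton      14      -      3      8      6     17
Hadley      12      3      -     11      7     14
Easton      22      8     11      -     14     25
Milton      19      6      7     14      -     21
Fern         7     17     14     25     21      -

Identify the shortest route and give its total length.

71 miles — Plan II is the shortest.

Plan I: 22 + 14 + 21 + 14 + 3 + 14 = 88
Plan II: 19 + 14 + 11 + 3 + 17 + 7 = 71
Plan III: 22 + 25 + 17 + 3 + 7 + 19 = 93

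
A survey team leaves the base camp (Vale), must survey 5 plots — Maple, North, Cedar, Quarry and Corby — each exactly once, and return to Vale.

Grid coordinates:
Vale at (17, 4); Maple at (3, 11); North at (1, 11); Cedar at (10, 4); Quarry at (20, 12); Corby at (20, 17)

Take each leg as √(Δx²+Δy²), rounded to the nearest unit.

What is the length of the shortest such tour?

Minimum total distance: 52.

Vale-Maple-North-Cedar-Quarry-Corby-Vale: 16+2+11+13+5+13 = 60
Vale-Maple-North-Cedar-Corby-Quarry-Vale: 16+2+11+16+5+9 = 59
Vale-Maple-North-Quarry-Cedar-Corby-Vale: 16+2+19+13+16+13 = 79
Vale-Maple-North-Quarry-Corby-Cedar-Vale: 16+2+19+5+16+7 = 65
Vale-Maple-North-Corby-Cedar-Quarry-Vale: 16+2+20+16+13+9 = 76
Vale-Maple-North-Corby-Quarry-Cedar-Vale: 16+2+20+5+13+7 = 63
Vale-Maple-Cedar-North-Quarry-Corby-Vale: 16+10+11+19+5+13 = 74
Vale-Maple-Cedar-North-Corby-Quarry-Vale: 16+10+11+20+5+9 = 71
Vale-Maple-Cedar-Quarry-North-Corby-Vale: 16+10+13+19+20+13 = 91
Vale-Maple-Cedar-Quarry-Corby-North-Vale: 16+10+13+5+20+17 = 81
Vale-Maple-Cedar-Corby-North-Quarry-Vale: 16+10+16+20+19+9 = 90
Vale-Maple-Cedar-Corby-Quarry-North-Vale: 16+10+16+5+19+17 = 83
Vale-Maple-Quarry-North-Cedar-Corby-Vale: 16+17+19+11+16+13 = 92
Vale-Maple-Quarry-North-Corby-Cedar-Vale: 16+17+19+20+16+7 = 95
… (46 more)
Vale-Cedar-North-Maple-Corby-Quarry-Vale: 7+11+2+18+5+9 = 52  ← best
The minimum is 52.
One optimal route: Vale → Cedar → North → Maple → Corby → Quarry → Vale (or its reverse).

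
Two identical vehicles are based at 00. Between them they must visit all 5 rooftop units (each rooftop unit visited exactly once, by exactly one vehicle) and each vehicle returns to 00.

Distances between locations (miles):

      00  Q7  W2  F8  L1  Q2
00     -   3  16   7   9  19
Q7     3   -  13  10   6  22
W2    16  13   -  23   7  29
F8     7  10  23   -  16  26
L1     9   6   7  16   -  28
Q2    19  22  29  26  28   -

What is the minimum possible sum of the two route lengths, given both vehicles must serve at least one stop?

78 miles — the smallest possible combined total.

Try each way of splitting the stops between the two vehicles (each non-empty) and, for each split, find the best tour for each vehicle:
  {Q7} + {W2, F8, L1, Q2}: 6 + 78 = 84
  {W2} + {Q7, F8, L1, Q2}: 32 + 70 = 102
  {Q7, W2} + {F8, L1, Q2}: 32 + 70 = 102
  {F8} + {Q7, W2, L1, Q2}: 14 + 64 = 78
  {Q7, F8} + {W2, L1, Q2}: 20 + 64 = 84
  {W2, F8} + {Q7, L1, Q2}: 46 + 56 = 102
  … (15 splits in total)
Best: vehicle 1 00 → F8 → 00 = 14; vehicle 2 00 → Q7 → L1 → W2 → Q2 → 00 = 64; combined 78.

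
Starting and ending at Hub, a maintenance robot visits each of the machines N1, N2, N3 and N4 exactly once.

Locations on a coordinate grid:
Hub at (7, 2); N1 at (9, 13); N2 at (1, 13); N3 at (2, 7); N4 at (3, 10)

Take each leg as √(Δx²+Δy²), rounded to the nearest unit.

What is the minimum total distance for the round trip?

There are 12 distinct closed tours to check (reversals are equivalent).
Hub → N1 → N2 → N3 → N4 → Hub: 11+8+6+3+9 = 37
Hub → N1 → N2 → N4 → N3 → Hub: 11+8+4+3+7 = 33
Hub → N1 → N3 → N2 → N4 → Hub: 11+9+6+4+9 = 39
Hub → N1 → N3 → N4 → N2 → Hub: 11+9+3+4+13 = 40
Hub → N1 → N4 → N2 → N3 → Hub: 11+7+4+6+7 = 35
Hub → N1 → N4 → N3 → N2 → Hub: 11+7+3+6+13 = 40
Hub → N2 → N1 → N3 → N4 → Hub: 13+8+9+3+9 = 42
Hub → N2 → N1 → N4 → N3 → Hub: 13+8+7+3+7 = 38
Hub → N2 → N3 → N1 → N4 → Hub: 13+6+9+7+9 = 44
Hub → N2 → N4 → N1 → N3 → Hub: 13+4+7+9+7 = 40
Hub → N3 → N1 → N2 → N4 → Hub: 7+9+8+4+9 = 37
Hub → N3 → N2 → N1 → N4 → Hub: 7+6+8+7+9 = 37
The minimum is 33.
One optimal route: Hub → N1 → N2 → N4 → N3 → Hub (or its reverse).

33 — the shortest possible round trip.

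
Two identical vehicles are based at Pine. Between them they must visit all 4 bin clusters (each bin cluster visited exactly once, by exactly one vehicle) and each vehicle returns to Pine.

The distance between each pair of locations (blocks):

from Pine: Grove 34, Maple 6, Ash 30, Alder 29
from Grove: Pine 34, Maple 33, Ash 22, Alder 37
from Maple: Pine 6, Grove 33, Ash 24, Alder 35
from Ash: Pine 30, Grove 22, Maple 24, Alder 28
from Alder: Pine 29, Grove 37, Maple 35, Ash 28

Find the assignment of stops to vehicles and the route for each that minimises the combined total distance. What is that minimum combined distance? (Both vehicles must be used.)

There are 2^3 − 1 = 7 ways to divide the 4 stops into two non-empty groups. For each, the best each vehicle can do is its own shortest tour through its group:
  {Grove} + {Maple, Ash, Alder}: 68 + 87 = 155
  {Maple} + {Grove, Ash, Alder}: 12 + 113 = 125
  {Grove, Maple} + {Ash, Alder}: 73 + 87 = 160
  {Ash} + {Grove, Maple, Alder}: 60 + 105 = 165
  {Grove, Ash} + {Maple, Alder}: 86 + 70 = 156
  {Maple, Ash} + {Grove, Alder}: 60 + 100 = 160
  … (7 splits in total)
Best: vehicle 1 Pine → Maple → Pine = 12; vehicle 2 Pine → Grove → Ash → Alder → Pine = 113; combined 125.

125 blocks — the smallest possible combined total.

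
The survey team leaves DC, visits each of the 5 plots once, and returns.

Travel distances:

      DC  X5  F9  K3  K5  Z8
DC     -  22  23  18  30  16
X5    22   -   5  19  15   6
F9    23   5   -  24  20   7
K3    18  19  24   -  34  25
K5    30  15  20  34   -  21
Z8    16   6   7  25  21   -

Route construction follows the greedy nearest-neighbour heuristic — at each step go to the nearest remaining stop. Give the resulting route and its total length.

Total distance 99 via the nearest-neighbour route DC → Z8 → X5 → F9 → K5 → K3 → DC.

DC → [Z8:16 / K3:18 / X5:22 / F9:23 / K5:30] → Z8 (16)
Z8 → [X5:6 / F9:7 / K5:21 / K3:25] → X5 (6)
X5 → [F9:5 / K5:15 / K3:19] → F9 (5)
F9 → [K5:20 / K3:24] → K5 (20)
K5 → [K3:34] → K3 (34)
Return K3→DC: 18.
Total = 16 + 6 + 5 + 20 + 34 + 18 = 99.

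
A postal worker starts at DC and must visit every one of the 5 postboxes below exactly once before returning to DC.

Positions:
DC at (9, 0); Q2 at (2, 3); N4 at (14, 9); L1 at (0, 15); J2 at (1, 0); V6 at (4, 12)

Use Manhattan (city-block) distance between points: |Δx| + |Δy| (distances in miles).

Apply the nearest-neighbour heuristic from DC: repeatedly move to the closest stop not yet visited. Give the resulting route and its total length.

Nearest-neighbour total = 64 miles; route DC → J2 → Q2 → V6 → L1 → N4 → DC.

From DC: distances to unvisited — J2=8, Q2=10, N4=14, V6=17, L1=24. Nearest is J2 (8).
From J2: distances to unvisited — Q2=4, V6=15, L1=16, N4=22. Nearest is Q2 (4).
From Q2: distances to unvisited — V6=11, L1=14, N4=18. Nearest is V6 (11).
From V6: distances to unvisited — L1=7, N4=13. Nearest is L1 (7).
From L1: distances to unvisited — N4=20. Nearest is N4 (20).
Return N4→DC: 14.
Total = 8 + 4 + 11 + 7 + 20 + 14 = 64.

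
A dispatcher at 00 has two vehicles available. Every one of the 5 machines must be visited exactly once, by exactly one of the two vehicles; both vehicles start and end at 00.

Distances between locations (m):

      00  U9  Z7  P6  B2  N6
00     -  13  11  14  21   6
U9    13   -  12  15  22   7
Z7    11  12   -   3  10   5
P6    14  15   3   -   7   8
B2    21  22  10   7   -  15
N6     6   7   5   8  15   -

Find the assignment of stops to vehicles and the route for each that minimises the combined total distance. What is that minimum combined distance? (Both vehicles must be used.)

Minimum combined distance: 68 m.

There are 2^4 − 1 = 15 ways to divide the 5 stops into two non-empty groups. For each, the best each vehicle can do is its own shortest tour through its group:
  {U9} + {Z7, P6, B2, N6}: 26 + 42 = 68
  {Z7} + {U9, P6, B2, N6}: 22 + 56 = 78
  {U9, Z7} + {P6, B2, N6}: 36 + 42 = 78
  {P6} + {U9, Z7, B2, N6}: 28 + 56 = 84
  {U9, P6} + {Z7, B2, N6}: 42 + 42 = 84
  {Z7, P6} + {U9, B2, N6}: 28 + 56 = 84
  … (15 splits in total)
Best: vehicle 1 00 → U9 → 00 = 26; vehicle 2 00 → Z7 → P6 → B2 → N6 → 00 = 42; combined 68.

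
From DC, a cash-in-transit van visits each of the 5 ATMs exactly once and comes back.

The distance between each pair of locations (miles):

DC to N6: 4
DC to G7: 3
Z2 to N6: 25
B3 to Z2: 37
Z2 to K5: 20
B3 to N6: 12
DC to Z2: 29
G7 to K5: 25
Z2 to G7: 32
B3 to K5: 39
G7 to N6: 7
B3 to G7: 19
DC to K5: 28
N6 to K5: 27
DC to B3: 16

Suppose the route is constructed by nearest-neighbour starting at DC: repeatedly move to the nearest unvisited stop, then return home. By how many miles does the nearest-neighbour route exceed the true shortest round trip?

6 miles longer than the optimal tour.

DC: G7=3, N6=4, B3=16, K5=28, Z2=29 ⇒ G7
G7: N6=7, B3=19, K5=25, Z2=32 ⇒ N6
N6: B3=12, Z2=25, K5=27 ⇒ B3
B3: Z2=37, K5=39 ⇒ Z2
Z2: K5=20 ⇒ K5
NN route DC → G7 → N6 → B3 → Z2 → K5 → DC costs 107.
Optimal: DC → B3 → N6 → Z2 → K5 → G7 → DC costs 101 (by enumerating all 60 distinct tours).
Excess = 107 − 101 = 6.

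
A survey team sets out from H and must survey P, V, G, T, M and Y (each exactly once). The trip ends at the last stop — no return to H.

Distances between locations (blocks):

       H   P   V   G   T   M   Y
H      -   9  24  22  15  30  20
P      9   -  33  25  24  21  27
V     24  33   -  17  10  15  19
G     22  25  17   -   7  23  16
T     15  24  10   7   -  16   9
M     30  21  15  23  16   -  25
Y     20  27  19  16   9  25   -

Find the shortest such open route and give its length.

Shortest open route: 78 blocks.

There are 6! = 720 possible orderings.
H - P - V - G - T - M - Y: 9+33+17+7+16+25 = 107
H - P - V - G - T - Y - M: 9+33+17+7+9+25 = 100
H - P - V - G - M - T - Y: 9+33+17+23+16+9 = 107
H - P - V - G - M - Y - T: 9+33+17+23+25+9 = 116
H - P - V - G - Y - T - M: 9+33+17+16+9+16 = 100
H - P - V - G - Y - M - T: 9+33+17+16+25+16 = 116
H - P - V - T - G - M - Y: 9+33+10+7+23+25 = 107
H - P - V - T - G - Y - M: 9+33+10+7+16+25 = 100
… (712 more)
H - P - M - V - G - T - Y: 9+21+15+17+7+9 = 78  ← best
The minimum is 78.
One shortest path: H → P → M → V → G → T → Y.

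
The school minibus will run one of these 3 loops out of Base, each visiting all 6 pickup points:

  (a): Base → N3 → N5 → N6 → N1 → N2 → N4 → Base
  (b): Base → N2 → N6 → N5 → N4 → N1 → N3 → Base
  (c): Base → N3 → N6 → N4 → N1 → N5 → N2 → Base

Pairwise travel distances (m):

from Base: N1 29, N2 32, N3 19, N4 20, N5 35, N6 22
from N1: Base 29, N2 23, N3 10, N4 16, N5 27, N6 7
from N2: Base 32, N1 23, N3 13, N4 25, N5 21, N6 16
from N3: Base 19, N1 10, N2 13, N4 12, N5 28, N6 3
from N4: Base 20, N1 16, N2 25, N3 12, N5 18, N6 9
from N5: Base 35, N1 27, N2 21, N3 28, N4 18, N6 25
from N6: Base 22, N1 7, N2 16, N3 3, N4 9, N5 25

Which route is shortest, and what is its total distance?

127 m — (c) is the shortest.

(a): 19 + 28 + 25 + 7 + 23 + 25 + 20 = 147
(b): 32 + 16 + 25 + 18 + 16 + 10 + 19 = 136
(c): 19 + 3 + 9 + 16 + 27 + 21 + 32 = 127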